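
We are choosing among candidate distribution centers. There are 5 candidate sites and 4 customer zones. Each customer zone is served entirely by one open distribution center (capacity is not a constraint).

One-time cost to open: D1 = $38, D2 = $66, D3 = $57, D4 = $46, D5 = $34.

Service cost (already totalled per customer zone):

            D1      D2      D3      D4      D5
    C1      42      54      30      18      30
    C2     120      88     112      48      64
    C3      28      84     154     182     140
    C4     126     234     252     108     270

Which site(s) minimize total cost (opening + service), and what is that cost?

For any fixed open set, each customer zone goes to its cheapest open site; total = fixed + service.
{D1, D4}: C1→D4 18, C2→D4 48, C3→D1 28, C4→D4 108. Service 202; fixed 84; total 286.
{D1, D4, D5}: C1→D4 18, C2→D4 48, C3→D1 28, C4→D4 108. Service 202; fixed 118; total 320.
{D1, D5}: service 248 + fixed 72 = 320
{D1, D2, D3, D4, D5}: C1→D4 18, C2→D4 48, C3→D1 28, C4→D4 108. Service 202; fixed 241; total 443.
No other subset beats 286.

Open D1 and D4; minimum total cost 286.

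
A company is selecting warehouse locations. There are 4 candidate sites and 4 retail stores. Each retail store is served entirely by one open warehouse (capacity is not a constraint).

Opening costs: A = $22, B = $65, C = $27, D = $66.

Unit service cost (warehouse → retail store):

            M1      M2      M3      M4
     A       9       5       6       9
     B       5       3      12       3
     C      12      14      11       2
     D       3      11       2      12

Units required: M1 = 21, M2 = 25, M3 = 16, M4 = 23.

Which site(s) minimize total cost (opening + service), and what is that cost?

Open B and D; minimum total cost 370.

For any fixed open set, each retail store goes to its cheapest open site; total = fixed + service.
{B, D}: M1→D 3·21=63, M2→B 3·25=75, M3→D 2·16=32, M4→B 3·23=69. Service 239; fixed 131; total 370.
{B, C, D}: service 216 + fixed 158 = 374
{A, C, D}: M1→D 3·21=63, M2→A 5·25=125, M3→D 2·16=32, M4→C 2·23=46. Service 266; fixed 115; total 381.
{A, B, C, D}: service 216 + fixed 180 = 396
No other subset beats 370.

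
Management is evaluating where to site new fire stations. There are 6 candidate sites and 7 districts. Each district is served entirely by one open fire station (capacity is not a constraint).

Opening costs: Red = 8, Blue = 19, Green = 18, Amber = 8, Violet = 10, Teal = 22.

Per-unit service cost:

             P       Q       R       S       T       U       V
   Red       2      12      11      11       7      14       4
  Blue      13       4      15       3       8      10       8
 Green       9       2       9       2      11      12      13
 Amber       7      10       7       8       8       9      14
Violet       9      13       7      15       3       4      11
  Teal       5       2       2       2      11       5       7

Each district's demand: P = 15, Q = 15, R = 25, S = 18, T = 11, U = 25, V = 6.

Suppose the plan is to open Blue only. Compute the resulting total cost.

Total cost: 1089

Each district is assigned to its cheapest site among the open ones.
{Blue}: P→Blue 13·15=195, Q→Blue 4·15=60, R→Blue 15·25=375, S→Blue 3·18=54, T→Blue 8·11=88, U→Blue 10·25=250, V→Blue 8·6=48. Service 1070; fixed 19; total 1089.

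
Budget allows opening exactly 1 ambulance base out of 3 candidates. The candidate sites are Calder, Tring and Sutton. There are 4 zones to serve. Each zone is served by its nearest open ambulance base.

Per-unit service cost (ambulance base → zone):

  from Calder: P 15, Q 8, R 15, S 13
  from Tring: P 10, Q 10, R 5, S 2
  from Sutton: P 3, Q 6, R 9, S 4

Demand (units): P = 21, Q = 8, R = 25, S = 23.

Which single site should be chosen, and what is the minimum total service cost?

With exactly 1 open, each zone uses its cheapest among the chosen.
{Sutton}: P→Sutton 3·21=63, Q→Sutton 6·8=48, R→Sutton 9·25=225, S→Sutton 4·23=92. Service cost 428.
{Tring}: service cost 461
{Calder}: service cost 1053
Among all 3 size-1 choices, {Sutton} is lowest.

Choose Sutton only; total service cost 428.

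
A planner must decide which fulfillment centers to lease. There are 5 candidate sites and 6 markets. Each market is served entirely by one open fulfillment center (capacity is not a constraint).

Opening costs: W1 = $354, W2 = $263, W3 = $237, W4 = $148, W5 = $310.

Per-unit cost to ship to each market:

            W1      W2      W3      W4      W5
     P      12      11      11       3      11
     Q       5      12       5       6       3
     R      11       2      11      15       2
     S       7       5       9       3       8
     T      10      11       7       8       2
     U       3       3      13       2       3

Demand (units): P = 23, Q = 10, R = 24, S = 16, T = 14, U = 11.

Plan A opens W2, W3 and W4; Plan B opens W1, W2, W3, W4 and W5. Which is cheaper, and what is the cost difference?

Plan A is cheaper by 574.

Plan A: {W2, W3, W4}: P→W4 3·23=69, Q→W3 5·10=50, R→W2 2·24=48, S→W4 3·16=48, T→W3 7·14=98, U→W4 2·11=22. Service 335; fixed 648; total 983.
Plan B: {W1, W2, W3, W4, W5}: P→W4 3·23=69, Q→W5 3·10=30, R→W2 2·24=48, S→W4 3·16=48, T→W5 2·14=28, U→W4 2·11=22. Service 245; fixed 1312; total 1557.
Difference: |983 − 1557| = 574.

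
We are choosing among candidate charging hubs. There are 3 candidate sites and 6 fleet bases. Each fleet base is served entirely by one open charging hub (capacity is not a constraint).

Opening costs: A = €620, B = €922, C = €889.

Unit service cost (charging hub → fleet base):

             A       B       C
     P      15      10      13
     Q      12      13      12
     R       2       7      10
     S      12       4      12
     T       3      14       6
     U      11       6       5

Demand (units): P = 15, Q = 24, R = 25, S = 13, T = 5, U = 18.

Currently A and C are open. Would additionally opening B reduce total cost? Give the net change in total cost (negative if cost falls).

Current service cost with {A, C}: 794.
Adding B: each fleet base re-picks its cheapest; new service cost 645, saving 149.
Extra fixed cost: 922. Net change = 922 − 149 = 773.
(Totals: 2303 → 3076.)

No — net change +773 (cost rises by 773).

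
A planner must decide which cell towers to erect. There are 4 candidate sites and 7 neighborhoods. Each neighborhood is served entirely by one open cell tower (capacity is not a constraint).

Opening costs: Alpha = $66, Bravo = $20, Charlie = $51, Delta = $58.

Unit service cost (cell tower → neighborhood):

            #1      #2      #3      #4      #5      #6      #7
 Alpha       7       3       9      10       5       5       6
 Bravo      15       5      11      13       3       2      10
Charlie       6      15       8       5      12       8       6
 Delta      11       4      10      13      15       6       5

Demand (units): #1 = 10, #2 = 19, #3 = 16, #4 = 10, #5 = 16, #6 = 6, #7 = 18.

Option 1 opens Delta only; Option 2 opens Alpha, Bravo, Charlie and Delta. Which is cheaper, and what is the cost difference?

Option 2 is cheaper by 260.

Option 1: {Delta}: #1→Delta 11·10=110, #2→Delta 4·19=76, #3→Delta 10·16=160, #4→Delta 13·10=130, #5→Delta 15·16=240, #6→Delta 6·6=36, #7→Delta 5·18=90. Service 842; fixed 58; total 900.
Option 2: {Alpha, Bravo, Charlie, Delta}: #1→Charlie 6·10=60, #2→Alpha 3·19=57, #3→Charlie 8·16=128, #4→Charlie 5·10=50, #5→Bravo 3·16=48, #6→Bravo 2·6=12, #7→Delta 5·18=90. Service 445; fixed 195; total 640.
Difference: |900 − 640| = 260.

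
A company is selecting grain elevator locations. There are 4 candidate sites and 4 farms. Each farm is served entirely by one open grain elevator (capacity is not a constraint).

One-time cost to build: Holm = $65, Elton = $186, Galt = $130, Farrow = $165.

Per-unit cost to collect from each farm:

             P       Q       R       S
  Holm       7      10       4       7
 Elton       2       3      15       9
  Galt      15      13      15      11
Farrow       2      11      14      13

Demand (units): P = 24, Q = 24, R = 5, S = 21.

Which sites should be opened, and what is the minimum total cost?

Open Holm and Elton; minimum total cost 538.

For any fixed open set, each farm goes to its cheapest open site; total = fixed + service.
{Holm, Elton}: P→Elton 2·24=48, Q→Elton 3·24=72, R→Holm 4·5=20, S→Holm 7·21=147. Service 287; fixed 251; total 538.
{Elton}: service 384 + fixed 186 = 570
{Holm}: service 575 + fixed 65 = 640
{Holm, Elton, Galt, Farrow}: P→Elton 2·24=48, Q→Elton 3·24=72, R→Holm 4·5=20, S→Holm 7·21=147. Service 287; fixed 546; total 833.
No other subset beats 538.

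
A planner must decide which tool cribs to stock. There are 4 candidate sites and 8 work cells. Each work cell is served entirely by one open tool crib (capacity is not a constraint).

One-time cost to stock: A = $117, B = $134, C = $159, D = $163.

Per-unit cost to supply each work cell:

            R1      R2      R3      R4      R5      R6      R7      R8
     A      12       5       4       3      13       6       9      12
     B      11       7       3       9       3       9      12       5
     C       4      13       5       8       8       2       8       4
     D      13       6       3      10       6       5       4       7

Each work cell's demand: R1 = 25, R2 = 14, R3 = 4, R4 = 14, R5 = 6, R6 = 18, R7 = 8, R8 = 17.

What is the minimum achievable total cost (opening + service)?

For any fixed open set, each work cell goes to its cheapest open site; total = fixed + service.
{A, C}: R1→C 4·25=100, R2→A 5·14=70, R3→A 4·4=16, R4→A 3·14=42, R5→C 8·6=48, R6→C 2·18=36, R7→C 8·8=64, R8→C 4·17=68. Service 444; fixed 276; total 720.
{C}: service 630 + fixed 159 = 789
{B, C}: service 508 + fixed 293 = 801
{A, B, C, D}: service 378 + fixed 573 = 951
(All 15 nonempty subsets were checked; A and C is lowest.)

Minimum total cost: 720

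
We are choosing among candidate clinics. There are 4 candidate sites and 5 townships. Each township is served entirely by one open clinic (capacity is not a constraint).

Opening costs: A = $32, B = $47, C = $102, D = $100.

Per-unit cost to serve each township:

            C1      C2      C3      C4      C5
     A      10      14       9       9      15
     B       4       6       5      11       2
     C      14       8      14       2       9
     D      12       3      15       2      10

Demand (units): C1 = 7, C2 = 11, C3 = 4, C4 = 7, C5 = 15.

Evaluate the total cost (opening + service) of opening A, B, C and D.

Each township is assigned to its cheapest site among the open ones.
{A, B, C, D}: C1→B 4·7=28, C2→D 3·11=33, C3→B 5·4=20, C4→C 2·7=14, C5→B 2·15=30. Service 125; fixed 281; total 406.

Total cost: 406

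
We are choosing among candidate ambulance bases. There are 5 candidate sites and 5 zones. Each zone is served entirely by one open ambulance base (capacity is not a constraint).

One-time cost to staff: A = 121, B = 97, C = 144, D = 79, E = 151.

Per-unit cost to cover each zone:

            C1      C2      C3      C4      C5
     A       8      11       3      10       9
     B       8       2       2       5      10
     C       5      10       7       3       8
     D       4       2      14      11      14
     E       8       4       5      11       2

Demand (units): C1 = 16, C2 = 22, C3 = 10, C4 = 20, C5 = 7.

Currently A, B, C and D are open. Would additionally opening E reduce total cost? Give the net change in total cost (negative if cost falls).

No — net change +109 (cost rises by 109).

Current service cost with {A, B, C, D}: 244.
Adding E: each zone re-picks its cheapest; new service cost 202, saving 42.
Extra fixed cost: 151. Net change = 151 − 42 = 109.
(Totals: 685 → 794.)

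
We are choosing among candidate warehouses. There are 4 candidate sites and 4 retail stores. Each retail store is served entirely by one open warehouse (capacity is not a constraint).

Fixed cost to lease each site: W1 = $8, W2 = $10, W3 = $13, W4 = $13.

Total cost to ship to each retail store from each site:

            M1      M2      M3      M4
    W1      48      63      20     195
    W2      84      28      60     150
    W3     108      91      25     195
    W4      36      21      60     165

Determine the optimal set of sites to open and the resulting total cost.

For any fixed open set, each retail store goes to its cheapest open site; total = fixed + service.
{W1, W2, W4}: M1→W4 36, M2→W4 21, M3→W1 20, M4→W2 150. Service 227; fixed 31; total 258.
{W1, W4}: M1→W4 36, M2→W4 21, M3→W1 20, M4→W4 165. Service 242; fixed 21; total 263.
{W1, W2}: service 246 + fixed 18 = 264
{W1, W2, W3, W4}: service 227 + fixed 44 = 271
(All 15 nonempty subsets were checked; W1, W2 and W4 is lowest.)

Open W1, W2 and W4; minimum total cost 258.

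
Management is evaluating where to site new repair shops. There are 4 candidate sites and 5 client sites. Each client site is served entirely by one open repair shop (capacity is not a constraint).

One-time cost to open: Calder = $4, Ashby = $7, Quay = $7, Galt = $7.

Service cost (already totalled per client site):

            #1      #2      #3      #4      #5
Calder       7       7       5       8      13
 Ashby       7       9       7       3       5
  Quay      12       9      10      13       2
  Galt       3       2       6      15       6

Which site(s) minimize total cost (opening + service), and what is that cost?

For any fixed open set, each client site goes to its cheapest open site; total = fixed + service.
{Ashby, Galt}: #1→Galt 3, #2→Galt 2, #3→Galt 6, #4→Ashby 3, #5→Ashby 5. Service 19; fixed 14; total 33.
{Calder, Galt}: service 24 + fixed 11 = 35
{Calder, Ashby, Galt}: service 18 + fixed 18 = 36
{Calder, Ashby, Quay, Galt}: service 15 + fixed 25 = 40
(All 15 nonempty subsets were checked; Ashby and Galt is lowest.)

Open Ashby and Galt; minimum total cost 33.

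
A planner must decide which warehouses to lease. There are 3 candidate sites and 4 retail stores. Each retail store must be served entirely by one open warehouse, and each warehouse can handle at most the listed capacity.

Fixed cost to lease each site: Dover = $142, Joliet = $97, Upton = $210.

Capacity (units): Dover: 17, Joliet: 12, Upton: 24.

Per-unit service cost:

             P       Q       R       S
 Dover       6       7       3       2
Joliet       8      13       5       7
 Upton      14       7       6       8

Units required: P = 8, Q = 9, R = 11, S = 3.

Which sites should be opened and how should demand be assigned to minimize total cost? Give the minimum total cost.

Minimum total cost: 521

Open {Joliet, Upton}: P→Joliet 8·8=64, Q→Upton 7·9=63, R→Upton 6·11=66, S→Joliet 7·3=21.
Loads: Joliet carries 11/12, Upton carries 20/24. Service 214; fixed 307; total 521.
Next best feasible plan costs 524.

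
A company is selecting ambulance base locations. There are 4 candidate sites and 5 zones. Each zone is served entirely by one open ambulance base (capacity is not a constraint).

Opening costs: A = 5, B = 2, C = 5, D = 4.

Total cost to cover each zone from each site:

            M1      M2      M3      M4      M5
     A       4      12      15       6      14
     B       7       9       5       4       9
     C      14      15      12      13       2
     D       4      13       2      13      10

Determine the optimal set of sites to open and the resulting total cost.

Open B, C and D; minimum total cost 32.

For any fixed open set, each zone goes to its cheapest open site; total = fixed + service.
{B, C, D}: M1→D 4, M2→B 9, M3→D 2, M4→B 4, M5→C 2. Service 21; fixed 11; total 32.
{B, C}: service 27 + fixed 7 = 34
{B, D}: M1→D 4, M2→B 9, M3→D 2, M4→B 4, M5→B 9. Service 28; fixed 6; total 34.
{A, B, C, D}: service 21 + fixed 16 = 37
No other subset beats 32.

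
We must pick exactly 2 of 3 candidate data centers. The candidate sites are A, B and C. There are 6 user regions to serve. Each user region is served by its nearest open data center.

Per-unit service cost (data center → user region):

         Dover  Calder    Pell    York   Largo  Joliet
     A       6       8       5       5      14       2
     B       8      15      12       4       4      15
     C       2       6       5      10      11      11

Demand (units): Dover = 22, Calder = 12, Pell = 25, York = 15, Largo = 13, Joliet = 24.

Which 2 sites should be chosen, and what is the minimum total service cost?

With exactly 2 open, each user region uses its cheapest among the chosen.
{A, C}: Dover→C 2·22=44, Calder→C 6·12=72, Pell→A 5·25=125, York→A 5·15=75, Largo→C 11·13=143, Joliet→A 2·24=48. Service cost 507.
{A, B}: service cost 513
{B, C}: service cost 617
Among all 3 size-2 choices, {A, C} is lowest.

Choose A and C; total service cost 507.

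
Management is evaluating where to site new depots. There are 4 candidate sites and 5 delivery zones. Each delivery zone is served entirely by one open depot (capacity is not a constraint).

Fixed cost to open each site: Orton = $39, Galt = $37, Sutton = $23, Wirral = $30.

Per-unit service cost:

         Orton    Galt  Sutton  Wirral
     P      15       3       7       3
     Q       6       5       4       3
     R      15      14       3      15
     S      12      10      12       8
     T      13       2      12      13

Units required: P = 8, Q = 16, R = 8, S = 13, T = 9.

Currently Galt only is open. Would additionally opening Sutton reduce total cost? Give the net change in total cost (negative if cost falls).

Yes — net change −81 (cost falls by 81).

Current service cost with {Galt}: 364.
Adding Sutton: each delivery zone re-picks its cheapest; new service cost 260, saving 104.
Extra fixed cost: 23. Net change = 23 − 104 = -81.
(Totals: 401 → 320.)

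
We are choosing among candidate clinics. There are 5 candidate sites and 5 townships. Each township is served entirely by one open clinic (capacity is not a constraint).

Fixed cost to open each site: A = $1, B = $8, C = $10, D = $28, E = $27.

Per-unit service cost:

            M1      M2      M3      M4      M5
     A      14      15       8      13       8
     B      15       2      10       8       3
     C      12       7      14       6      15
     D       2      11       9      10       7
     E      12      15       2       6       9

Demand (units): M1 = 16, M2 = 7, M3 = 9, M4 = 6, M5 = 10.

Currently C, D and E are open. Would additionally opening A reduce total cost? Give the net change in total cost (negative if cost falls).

Current service cost with {C, D, E}: 205.
Adding A: each township re-picks its cheapest; new service cost 205, saving 0.
Extra fixed cost: 1. Net change = 1 − 0 = 1.
(Totals: 270 → 271.)

No — net change +1 (cost rises by 1).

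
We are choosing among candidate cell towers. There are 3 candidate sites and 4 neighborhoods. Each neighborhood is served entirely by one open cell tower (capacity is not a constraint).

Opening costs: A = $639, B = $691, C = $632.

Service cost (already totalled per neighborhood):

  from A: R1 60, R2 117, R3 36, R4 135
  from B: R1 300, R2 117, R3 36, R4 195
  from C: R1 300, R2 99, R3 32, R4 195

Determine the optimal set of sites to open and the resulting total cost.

For any fixed open set, each neighborhood goes to its cheapest open site; total = fixed + service.
{A}: R1→A 60, R2→A 117, R3→A 36, R4→A 135. Service 348; fixed 639; total 987.
{C}: R1→C 300, R2→C 99, R3→C 32, R4→C 195. Service 626; fixed 632; total 1258.
{B}: R1→B 300, R2→B 117, R3→B 36, R4→B 195. Service 648; fixed 691; total 1339.
{A, B, C}: R1→A 60, R2→C 99, R3→C 32, R4→A 135. Service 326; fixed 1962; total 2288.
(All 7 nonempty subsets were checked; A only is lowest.)

Open A only; minimum total cost 987.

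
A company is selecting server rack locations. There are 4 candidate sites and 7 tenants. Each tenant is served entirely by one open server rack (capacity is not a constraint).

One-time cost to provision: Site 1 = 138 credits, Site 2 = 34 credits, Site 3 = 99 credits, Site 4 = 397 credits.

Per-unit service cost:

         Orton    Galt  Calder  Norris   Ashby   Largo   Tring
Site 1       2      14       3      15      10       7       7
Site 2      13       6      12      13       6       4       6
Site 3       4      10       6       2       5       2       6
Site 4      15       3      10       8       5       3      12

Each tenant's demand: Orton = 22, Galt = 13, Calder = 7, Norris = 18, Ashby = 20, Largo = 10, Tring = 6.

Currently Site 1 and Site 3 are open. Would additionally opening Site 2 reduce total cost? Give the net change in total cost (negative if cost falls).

Yes — net change −18 (cost falls by 18).

Current service cost with {Site 1, Site 3}: 387.
Adding Site 2: each tenant re-picks its cheapest; new service cost 335, saving 52.
Extra fixed cost: 34. Net change = 34 − 52 = -18.
(Totals: 624 → 606.)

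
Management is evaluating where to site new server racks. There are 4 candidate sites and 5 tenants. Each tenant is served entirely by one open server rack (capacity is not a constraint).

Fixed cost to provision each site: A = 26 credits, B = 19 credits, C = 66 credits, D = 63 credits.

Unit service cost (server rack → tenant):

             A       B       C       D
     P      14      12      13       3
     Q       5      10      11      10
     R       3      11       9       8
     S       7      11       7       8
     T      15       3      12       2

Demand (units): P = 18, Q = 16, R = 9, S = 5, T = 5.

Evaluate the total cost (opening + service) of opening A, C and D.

Total cost: 361

Each tenant is assigned to its cheapest site among the open ones.
{A, C, D}: P→D 3·18=54, Q→A 5·16=80, R→A 3·9=27, S→A 7·5=35, T→D 2·5=10. Service 206; fixed 155; total 361.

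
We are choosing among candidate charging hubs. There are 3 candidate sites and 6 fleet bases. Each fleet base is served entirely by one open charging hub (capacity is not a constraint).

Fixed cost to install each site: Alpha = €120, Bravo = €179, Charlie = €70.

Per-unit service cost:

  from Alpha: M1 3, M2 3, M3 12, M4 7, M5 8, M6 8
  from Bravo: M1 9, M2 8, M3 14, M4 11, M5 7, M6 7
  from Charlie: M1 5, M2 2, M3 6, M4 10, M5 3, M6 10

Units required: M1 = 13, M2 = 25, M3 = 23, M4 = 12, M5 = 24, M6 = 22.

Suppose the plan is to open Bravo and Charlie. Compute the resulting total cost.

Each fleet base is assigned to its cheapest site among the open ones.
{Bravo, Charlie}: M1→Charlie 5·13=65, M2→Charlie 2·25=50, M3→Charlie 6·23=138, M4→Charlie 10·12=120, M5→Charlie 3·24=72, M6→Bravo 7·22=154. Service 599; fixed 249; total 848.

Total cost: 848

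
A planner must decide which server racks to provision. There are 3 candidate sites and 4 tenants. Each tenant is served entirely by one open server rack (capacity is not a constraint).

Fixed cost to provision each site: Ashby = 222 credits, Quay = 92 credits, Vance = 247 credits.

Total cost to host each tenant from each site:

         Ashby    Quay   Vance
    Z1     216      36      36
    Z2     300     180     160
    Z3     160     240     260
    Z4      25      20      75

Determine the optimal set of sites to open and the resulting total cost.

For any fixed open set, each tenant goes to its cheapest open site; total = fixed + service.
{Quay}: Z1→Quay 36, Z2→Quay 180, Z3→Quay 240, Z4→Quay 20. Service 476; fixed 92; total 568.
{Ashby, Quay}: Z1→Quay 36, Z2→Quay 180, Z3→Ashby 160, Z4→Quay 20. Service 396; fixed 314; total 710.
{Vance}: Z1→Vance 36, Z2→Vance 160, Z3→Vance 260, Z4→Vance 75. Service 531; fixed 247; total 778.
{Ashby, Quay, Vance}: service 376 + fixed 561 = 937
No other subset beats 568.

Open Quay only; minimum total cost 568.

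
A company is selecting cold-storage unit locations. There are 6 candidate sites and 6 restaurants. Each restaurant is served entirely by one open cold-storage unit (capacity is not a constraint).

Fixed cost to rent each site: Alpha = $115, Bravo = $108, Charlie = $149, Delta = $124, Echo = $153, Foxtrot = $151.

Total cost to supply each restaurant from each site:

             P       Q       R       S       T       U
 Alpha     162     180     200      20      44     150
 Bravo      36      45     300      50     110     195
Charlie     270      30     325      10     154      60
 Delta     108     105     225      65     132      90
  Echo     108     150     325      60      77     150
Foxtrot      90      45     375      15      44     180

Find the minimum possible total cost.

For any fixed open set, each restaurant goes to its cheapest open site; total = fixed + service.
{Alpha, Bravo}: P→Bravo 36, Q→Bravo 45, R→Alpha 200, S→Alpha 20, T→Alpha 44, U→Alpha 150. Service 495; fixed 223; total 718.
{Alpha, Bravo, Charlie}: service 380 + fixed 372 = 752
{Alpha, Charlie}: P→Alpha 162, Q→Charlie 30, R→Alpha 200, S→Charlie 10, T→Alpha 44, U→Charlie 60. Service 506; fixed 264; total 770.
{Alpha, Bravo, Charlie, Delta, Echo, Foxtrot}: service 380 + fixed 800 = 1180
No other subset beats 718.

Minimum total cost: 718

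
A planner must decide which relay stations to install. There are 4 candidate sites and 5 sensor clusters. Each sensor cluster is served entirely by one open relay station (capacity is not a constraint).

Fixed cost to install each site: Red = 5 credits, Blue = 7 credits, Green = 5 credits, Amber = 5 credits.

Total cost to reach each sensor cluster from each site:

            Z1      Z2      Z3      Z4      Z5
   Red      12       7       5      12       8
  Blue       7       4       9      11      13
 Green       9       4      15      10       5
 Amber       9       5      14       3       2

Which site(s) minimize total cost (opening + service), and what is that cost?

For any fixed open set, each sensor cluster goes to its cheapest open site; total = fixed + service.
{Red, Amber}: Z1→Amber 9, Z2→Amber 5, Z3→Red 5, Z4→Amber 3, Z5→Amber 2. Service 24; fixed 10; total 34.
{Blue, Amber}: Z1→Blue 7, Z2→Blue 4, Z3→Blue 9, Z4→Amber 3, Z5→Amber 2. Service 25; fixed 12; total 37.
{Red, Blue, Amber}: service 21 + fixed 17 = 38
{Red, Blue, Green, Amber}: Z1→Blue 7, Z2→Blue 4, Z3→Red 5, Z4→Amber 3, Z5→Amber 2. Service 21; fixed 22; total 43.
No other subset beats 34.

Open Red and Amber; minimum total cost 34.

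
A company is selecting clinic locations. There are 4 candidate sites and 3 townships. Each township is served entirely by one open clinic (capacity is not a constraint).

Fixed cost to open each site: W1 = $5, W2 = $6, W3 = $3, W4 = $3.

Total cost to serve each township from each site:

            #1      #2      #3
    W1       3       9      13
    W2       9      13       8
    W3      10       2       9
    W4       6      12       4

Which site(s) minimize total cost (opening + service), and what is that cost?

Open W3 and W4; minimum total cost 18.

For any fixed open set, each township goes to its cheapest open site; total = fixed + service.
{W3, W4}: #1→W4 6, #2→W3 2, #3→W4 4. Service 12; fixed 6; total 18.
{W1, W3, W4}: service 9 + fixed 11 = 20
{W1, W3}: #1→W1 3, #2→W3 2, #3→W3 9. Service 14; fixed 8; total 22.
{W1, W2, W3, W4}: #1→W1 3, #2→W3 2, #3→W4 4. Service 9; fixed 17; total 26.
(All 15 nonempty subsets were checked; W3 and W4 is lowest.)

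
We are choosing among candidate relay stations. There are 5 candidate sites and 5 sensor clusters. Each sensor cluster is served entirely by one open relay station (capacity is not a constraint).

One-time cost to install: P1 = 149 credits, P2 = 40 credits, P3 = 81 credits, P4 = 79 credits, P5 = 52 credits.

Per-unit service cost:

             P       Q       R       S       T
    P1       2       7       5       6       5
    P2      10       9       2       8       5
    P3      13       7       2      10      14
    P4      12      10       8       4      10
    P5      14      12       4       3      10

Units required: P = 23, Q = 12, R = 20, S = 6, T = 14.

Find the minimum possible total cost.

Minimum total cost: 465

For any fixed open set, each sensor cluster goes to its cheapest open site; total = fixed + service.
{P1, P2}: P→P1 2·23=46, Q→P1 7·12=84, R→P2 2·20=40, S→P1 6·6=36, T→P1 5·14=70. Service 276; fixed 189; total 465.
{P1}: service 336 + fixed 149 = 485
{P1, P2, P5}: service 258 + fixed 241 = 499
{P1, P2, P3, P4, P5}: P→P1 2·23=46, Q→P1 7·12=84, R→P2 2·20=40, S→P5 3·6=18, T→P1 5·14=70. Service 258; fixed 401; total 659.
No other subset beats 465.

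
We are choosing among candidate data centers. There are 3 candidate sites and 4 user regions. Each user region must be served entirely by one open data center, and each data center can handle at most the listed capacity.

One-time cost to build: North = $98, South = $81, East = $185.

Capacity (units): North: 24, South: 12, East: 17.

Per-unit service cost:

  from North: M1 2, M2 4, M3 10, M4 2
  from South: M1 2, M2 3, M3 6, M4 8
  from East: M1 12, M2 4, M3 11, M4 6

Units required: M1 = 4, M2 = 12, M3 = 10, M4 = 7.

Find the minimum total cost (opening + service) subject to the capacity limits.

Minimum total cost: 309

Open {North, South}: M1→North 2·4=8, M2→North 4·12=48, M3→South 6·10=60, M4→North 2·7=14.
Loads: North carries 23/24, South carries 10/12. Service 130; fixed 179; total 309.
Next best feasible plan costs 337.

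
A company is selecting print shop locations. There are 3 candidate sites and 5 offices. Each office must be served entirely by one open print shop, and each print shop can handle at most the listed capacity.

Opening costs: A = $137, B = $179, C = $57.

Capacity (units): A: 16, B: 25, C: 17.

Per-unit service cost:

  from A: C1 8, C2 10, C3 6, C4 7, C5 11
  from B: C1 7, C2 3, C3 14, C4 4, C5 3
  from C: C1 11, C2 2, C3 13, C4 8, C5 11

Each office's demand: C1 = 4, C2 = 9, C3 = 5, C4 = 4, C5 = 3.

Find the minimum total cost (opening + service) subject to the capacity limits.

Open {B}: C1→B 7·4=28, C2→B 3·9=27, C3→B 14·5=70, C4→B 4·4=16, C5→B 3·3=9.
Loads: B carries 25/25. Service 150; fixed 179; total 329.
Next best feasible plan costs 335.

Minimum total cost: 329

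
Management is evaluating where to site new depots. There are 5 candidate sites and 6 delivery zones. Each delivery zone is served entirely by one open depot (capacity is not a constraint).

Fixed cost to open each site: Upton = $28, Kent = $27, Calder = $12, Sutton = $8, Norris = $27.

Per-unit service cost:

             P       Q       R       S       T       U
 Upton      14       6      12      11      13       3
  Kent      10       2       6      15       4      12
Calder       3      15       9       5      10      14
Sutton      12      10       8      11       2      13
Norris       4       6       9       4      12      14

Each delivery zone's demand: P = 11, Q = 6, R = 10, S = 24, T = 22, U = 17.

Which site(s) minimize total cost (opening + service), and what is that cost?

For any fixed open set, each delivery zone goes to its cheapest open site; total = fixed + service.
{Upton, Kent, Calder, Sutton}: P→Calder 3·11=33, Q→Kent 2·6=12, R→Kent 6·10=60, S→Calder 5·24=120, T→Sutton 2·22=44, U→Upton 3·17=51. Service 320; fixed 75; total 395.
{Upton, Kent, Sutton, Norris}: P→Norris 4·11=44, Q→Kent 2·6=12, R→Kent 6·10=60, S→Norris 4·24=96, T→Sutton 2·22=44, U→Upton 3·17=51. Service 307; fixed 90; total 397.
{Upton, Kent, Calder, Sutton, Norris}: service 296 + fixed 102 = 398
{Sutton}: P→Sutton 12·11=132, Q→Sutton 10·6=60, R→Sutton 8·10=80, S→Sutton 11·24=264, T→Sutton 2·22=44, U→Sutton 13·17=221. Service 801; fixed 8; total 809.
No other subset beats 395.

Open Upton, Kent, Calder and Sutton; minimum total cost 395.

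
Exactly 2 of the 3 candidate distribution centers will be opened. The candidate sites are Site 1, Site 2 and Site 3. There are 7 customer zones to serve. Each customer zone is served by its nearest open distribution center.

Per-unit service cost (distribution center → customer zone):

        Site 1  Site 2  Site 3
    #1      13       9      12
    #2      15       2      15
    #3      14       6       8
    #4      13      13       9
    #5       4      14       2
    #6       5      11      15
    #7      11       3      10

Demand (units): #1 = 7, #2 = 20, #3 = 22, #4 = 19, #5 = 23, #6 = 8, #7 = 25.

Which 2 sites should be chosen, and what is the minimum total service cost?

With exactly 2 open, each customer zone uses its cheapest among the chosen.
{Site 2, Site 3}: #1→Site 2 9·7=63, #2→Site 2 2·20=40, #3→Site 2 6·22=132, #4→Site 3 9·19=171, #5→Site 3 2·23=46, #6→Site 2 11·8=88, #7→Site 2 3·25=75. Service cost 615.
{Site 1, Site 2}: service cost 689
{Site 1, Site 3}: service cost 1067
Among all 3 size-2 choices, {Site 2, Site 3} is lowest.

Choose Site 2 and Site 3; total service cost 615.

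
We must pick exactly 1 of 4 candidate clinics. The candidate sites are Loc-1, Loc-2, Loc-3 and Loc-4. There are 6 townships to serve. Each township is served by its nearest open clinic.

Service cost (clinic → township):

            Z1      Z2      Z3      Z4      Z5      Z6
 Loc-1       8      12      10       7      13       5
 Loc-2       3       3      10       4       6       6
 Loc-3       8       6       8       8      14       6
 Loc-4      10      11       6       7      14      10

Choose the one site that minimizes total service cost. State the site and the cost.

With exactly 1 open, each township uses its cheapest among the chosen.
{Loc-2}: Z1→Loc-2 3, Z2→Loc-2 3, Z3→Loc-2 10, Z4→Loc-2 4, Z5→Loc-2 6, Z6→Loc-2 6. Service cost 32.
{Loc-3}: service cost 50
{Loc-1}: service cost 55
Among all 4 size-1 choices, {Loc-2} is lowest.

Choose Loc-2 only; total service cost 32.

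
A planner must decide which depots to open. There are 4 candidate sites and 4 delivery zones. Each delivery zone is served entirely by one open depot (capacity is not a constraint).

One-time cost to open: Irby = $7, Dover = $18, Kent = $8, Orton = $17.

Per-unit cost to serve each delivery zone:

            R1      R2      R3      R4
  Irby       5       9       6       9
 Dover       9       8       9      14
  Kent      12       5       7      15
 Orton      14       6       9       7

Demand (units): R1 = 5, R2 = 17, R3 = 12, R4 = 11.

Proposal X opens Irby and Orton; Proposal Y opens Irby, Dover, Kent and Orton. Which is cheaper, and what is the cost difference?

Proposal X: {Irby, Orton}: R1→Irby 5·5=25, R2→Orton 6·17=102, R3→Irby 6·12=72, R4→Orton 7·11=77. Service 276; fixed 24; total 300.
Proposal Y: {Irby, Dover, Kent, Orton}: R1→Irby 5·5=25, R2→Kent 5·17=85, R3→Irby 6·12=72, R4→Orton 7·11=77. Service 259; fixed 50; total 309.
Difference: |300 − 309| = 9.

Proposal X is cheaper by 9.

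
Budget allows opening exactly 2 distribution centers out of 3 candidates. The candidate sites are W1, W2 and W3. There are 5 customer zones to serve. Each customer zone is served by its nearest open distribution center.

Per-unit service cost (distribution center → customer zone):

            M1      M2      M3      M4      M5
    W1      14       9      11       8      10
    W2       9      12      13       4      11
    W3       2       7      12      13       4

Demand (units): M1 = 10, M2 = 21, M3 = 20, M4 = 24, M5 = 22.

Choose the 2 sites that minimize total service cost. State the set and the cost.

Choose W2 and W3; total service cost 591.

With exactly 2 open, each customer zone uses its cheapest among the chosen.
{W2, W3}: M1→W3 2·10=20, M2→W3 7·21=147, M3→W3 12·20=240, M4→W2 4·24=96, M5→W3 4·22=88. Service cost 591.
{W1, W3}: service cost 667
{W1, W2}: service cost 815
Among all 3 size-2 choices, {W2, W3} is lowest.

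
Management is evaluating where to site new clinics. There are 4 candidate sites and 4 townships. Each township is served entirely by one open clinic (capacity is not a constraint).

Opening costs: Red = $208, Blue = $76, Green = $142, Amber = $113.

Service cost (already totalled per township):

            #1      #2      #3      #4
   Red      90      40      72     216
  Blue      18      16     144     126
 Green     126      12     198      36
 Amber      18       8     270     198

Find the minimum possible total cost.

Minimum total cost: 380

For any fixed open set, each township goes to its cheapest open site; total = fixed + service.
{Blue}: #1→Blue 18, #2→Blue 16, #3→Blue 144, #4→Blue 126. Service 304; fixed 76; total 380.
{Blue, Green}: service 210 + fixed 218 = 428
{Blue, Amber}: service 296 + fixed 189 = 485
{Red, Blue, Green, Amber}: #1→Blue 18, #2→Amber 8, #3→Red 72, #4→Green 36. Service 134; fixed 539; total 673.
(All 15 nonempty subsets were checked; Blue only is lowest.)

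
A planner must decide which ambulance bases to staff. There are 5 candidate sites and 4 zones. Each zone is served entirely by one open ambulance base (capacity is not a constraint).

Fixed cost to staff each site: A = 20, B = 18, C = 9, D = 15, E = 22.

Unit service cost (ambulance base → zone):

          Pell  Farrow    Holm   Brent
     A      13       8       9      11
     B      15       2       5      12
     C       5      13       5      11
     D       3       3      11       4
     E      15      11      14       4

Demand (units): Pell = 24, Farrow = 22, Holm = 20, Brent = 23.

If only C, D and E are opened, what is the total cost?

Each zone is assigned to its cheapest site among the open ones.
{C, D, E}: Pell→D 3·24=72, Farrow→D 3·22=66, Holm→C 5·20=100, Brent→D 4·23=92. Service 330; fixed 46; total 376.

Total cost: 376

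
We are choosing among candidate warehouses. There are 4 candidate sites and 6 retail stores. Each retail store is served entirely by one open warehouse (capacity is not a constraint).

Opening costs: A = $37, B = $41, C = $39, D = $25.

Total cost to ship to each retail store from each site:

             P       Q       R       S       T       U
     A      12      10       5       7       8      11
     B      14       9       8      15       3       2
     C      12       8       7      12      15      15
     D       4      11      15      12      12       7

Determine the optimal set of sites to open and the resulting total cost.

For any fixed open set, each retail store goes to its cheapest open site; total = fixed + service.
{D}: P→D 4, Q→D 11, R→D 15, S→D 12, T→D 12, U→D 7. Service 61; fixed 25; total 86.
{A}: service 53 + fixed 37 = 90
{B}: P→B 14, Q→B 9, R→B 8, S→B 15, T→B 3, U→B 2. Service 51; fixed 41; total 92.
{A, B, C, D}: service 29 + fixed 142 = 171
No other subset beats 86.

Open D only; minimum total cost 86.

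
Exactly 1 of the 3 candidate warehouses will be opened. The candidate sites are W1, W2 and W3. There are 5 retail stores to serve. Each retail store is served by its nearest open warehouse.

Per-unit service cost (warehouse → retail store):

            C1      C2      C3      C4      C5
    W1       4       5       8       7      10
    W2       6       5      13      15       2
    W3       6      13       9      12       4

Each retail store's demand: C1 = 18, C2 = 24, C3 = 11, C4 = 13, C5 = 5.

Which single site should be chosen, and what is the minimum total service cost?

With exactly 1 open, each retail store uses its cheapest among the chosen.
{W1}: C1→W1 4·18=72, C2→W1 5·24=120, C3→W1 8·11=88, C4→W1 7·13=91, C5→W1 10·5=50. Service cost 421.
{W2}: service cost 576
{W3}: service cost 695
Among all 3 size-1 choices, {W1} is lowest.

Choose W1 only; total service cost 421.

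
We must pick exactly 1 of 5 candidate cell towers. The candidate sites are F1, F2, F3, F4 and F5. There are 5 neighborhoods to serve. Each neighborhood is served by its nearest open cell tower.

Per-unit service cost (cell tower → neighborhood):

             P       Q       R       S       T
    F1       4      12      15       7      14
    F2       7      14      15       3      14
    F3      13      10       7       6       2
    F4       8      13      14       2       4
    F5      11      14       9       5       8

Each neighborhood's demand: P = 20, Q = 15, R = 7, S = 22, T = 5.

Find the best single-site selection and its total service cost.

With exactly 1 open, each neighborhood uses its cheapest among the chosen.
{F4}: P→F4 8·20=160, Q→F4 13·15=195, R→F4 14·7=98, S→F4 2·22=44, T→F4 4·5=20. Service cost 517.
{F1}: service cost 589
{F2}: service cost 591
Among all 5 size-1 choices, {F4} is lowest.

Choose F4 only; total service cost 517.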